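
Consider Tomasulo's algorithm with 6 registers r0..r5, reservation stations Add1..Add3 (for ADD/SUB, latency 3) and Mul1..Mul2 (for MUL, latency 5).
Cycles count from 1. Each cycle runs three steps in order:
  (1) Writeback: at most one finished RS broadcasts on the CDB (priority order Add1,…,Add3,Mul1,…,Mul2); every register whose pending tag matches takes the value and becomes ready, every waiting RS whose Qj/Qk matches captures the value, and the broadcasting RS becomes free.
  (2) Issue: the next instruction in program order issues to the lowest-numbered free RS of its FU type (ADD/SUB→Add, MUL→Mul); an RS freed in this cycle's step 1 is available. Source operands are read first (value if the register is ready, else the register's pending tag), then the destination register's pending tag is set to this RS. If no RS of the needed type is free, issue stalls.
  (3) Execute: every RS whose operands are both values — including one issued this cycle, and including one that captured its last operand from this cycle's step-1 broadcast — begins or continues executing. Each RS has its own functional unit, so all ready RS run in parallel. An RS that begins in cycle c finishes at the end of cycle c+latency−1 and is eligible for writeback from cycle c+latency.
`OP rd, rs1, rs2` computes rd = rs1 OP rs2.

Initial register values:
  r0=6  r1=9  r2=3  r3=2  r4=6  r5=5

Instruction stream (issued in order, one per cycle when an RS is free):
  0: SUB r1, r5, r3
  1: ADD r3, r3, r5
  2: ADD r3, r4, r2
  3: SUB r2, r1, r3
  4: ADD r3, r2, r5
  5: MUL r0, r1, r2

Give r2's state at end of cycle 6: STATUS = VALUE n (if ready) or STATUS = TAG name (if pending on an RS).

STATUS = TAG Add1

  c1: issue SUB r1<-Add1  regs: r0:6,r1:Add1,r2:3,r3:2,r4:6,r5:5
  c2: issue ADD r3<-Add2  regs: r0:6,r1:Add1,r2:3,r3:Add2,r4:6,r5:5
  c3: issue ADD r3<-Add3  regs: r0:6,r1:Add1,r2:3,r3:Add3,r4:6,r5:5
  c4: CDB Add1=3; issue SUB r2<-Add1  regs: r0:6,r1:3,r2:Add1,r3:Add3,r4:6,r5:5
  c5: CDB Add2=7; issue ADD r3<-Add2  regs: r0:6,r1:3,r2:Add1,r3:Add2,r4:6,r5:5
  c6: CDB Add3=9; issue MUL r0<-Mul1  regs: r0:Mul1,r1:3,r2:Add1,r3:Add2,r4:6,r5:5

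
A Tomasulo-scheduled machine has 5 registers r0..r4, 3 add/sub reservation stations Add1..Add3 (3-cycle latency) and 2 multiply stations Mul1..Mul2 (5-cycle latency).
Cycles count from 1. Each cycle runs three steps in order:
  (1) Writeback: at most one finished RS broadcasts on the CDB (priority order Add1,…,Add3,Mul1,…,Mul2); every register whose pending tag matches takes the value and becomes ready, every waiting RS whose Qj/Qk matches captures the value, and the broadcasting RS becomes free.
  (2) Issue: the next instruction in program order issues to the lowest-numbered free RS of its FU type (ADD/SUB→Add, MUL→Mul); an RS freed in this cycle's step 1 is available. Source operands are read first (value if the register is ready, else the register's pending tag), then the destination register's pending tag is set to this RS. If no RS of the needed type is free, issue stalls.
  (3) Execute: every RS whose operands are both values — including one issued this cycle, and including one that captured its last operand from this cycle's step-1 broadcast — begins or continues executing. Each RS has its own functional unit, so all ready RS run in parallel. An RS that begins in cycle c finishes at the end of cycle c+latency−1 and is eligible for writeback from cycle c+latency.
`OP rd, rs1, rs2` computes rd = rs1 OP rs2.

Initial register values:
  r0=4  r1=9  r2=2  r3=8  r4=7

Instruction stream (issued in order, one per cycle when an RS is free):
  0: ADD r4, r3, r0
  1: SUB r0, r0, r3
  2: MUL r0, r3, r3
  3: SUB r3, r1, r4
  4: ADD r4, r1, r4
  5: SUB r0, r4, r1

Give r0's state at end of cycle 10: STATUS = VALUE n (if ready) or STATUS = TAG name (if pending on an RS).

STATUS = TAG Add3

  c1: issue ADD r4<-Add1  regs: r0:4,r1:9,r2:2,r3:8,r4:Add1
  c2: issue SUB r0<-Add2  regs: r0:Add2,r1:9,r2:2,r3:8,r4:Add1
  c3: issue MUL r0<-Mul1  regs: r0:Mul1,r1:9,r2:2,r3:8,r4:Add1
  c4: CDB Add1=12; issue SUB r3<-Add1  regs: r0:Mul1,r1:9,r2:2,r3:Add1,r4:12
  c5: CDB Add2=-4; issue ADD r4<-Add2  regs: r0:Mul1,r1:9,r2:2,r3:Add1,r4:Add2
  c6: issue SUB r0<-Add3  regs: r0:Add3,r1:9,r2:2,r3:Add1,r4:Add2
  c7: CDB Add1=-3  regs: r0:Add3,r1:9,r2:2,r3:-3,r4:Add2
  c8: CDB Add2=21  regs: r0:Add3,r1:9,r2:2,r3:-3,r4:21
  c9: CDB Mul1=64  regs: r0:Add3,r1:9,r2:2,r3:-3,r4:21
  c10: -  regs: r0:Add3,r1:9,r2:2,r3:-3,r4:21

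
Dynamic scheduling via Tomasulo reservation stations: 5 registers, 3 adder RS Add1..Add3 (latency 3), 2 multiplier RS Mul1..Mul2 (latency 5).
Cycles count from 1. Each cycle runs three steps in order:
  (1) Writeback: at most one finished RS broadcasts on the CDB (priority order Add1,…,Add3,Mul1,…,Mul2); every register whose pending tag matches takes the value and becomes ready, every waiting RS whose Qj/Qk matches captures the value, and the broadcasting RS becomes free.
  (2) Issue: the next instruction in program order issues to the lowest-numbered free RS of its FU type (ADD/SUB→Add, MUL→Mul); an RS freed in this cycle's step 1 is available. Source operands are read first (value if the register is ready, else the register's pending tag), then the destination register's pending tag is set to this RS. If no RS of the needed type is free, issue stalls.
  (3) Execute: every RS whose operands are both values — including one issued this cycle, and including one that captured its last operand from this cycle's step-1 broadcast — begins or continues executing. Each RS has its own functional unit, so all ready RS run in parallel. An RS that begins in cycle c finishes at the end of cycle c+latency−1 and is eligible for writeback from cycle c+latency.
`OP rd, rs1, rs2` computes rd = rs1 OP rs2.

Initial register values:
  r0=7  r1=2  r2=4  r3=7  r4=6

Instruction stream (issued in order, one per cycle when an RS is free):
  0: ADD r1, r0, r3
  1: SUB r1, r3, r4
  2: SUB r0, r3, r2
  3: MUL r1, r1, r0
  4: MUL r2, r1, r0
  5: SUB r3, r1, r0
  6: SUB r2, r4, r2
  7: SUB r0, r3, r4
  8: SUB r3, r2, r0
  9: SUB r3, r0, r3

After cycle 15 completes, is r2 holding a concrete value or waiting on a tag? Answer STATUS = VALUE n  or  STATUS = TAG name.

STATUS = TAG Add2

c1: issue ADD r1<-Add1 | r0:7,r1:Add1,r2:4,r3:7,r4:6
c2: issue SUB r1<-Add2 | r0:7,r1:Add2,r2:4,r3:7,r4:6
c3: issue SUB r0<-Add3 | r0:Add3,r1:Add2,r2:4,r3:7,r4:6
c4: CDB Add1=14; issue MUL r1<-Mul1 | r0:Add3,r1:Mul1,r2:4,r3:7,r4:6
c5: CDB Add2=1; issue MUL r2<-Mul2 | r0:Add3,r1:Mul1,r2:Mul2,r3:7,r4:6
c6: CDB Add3=3; issue SUB r3<-Add1 | r0:3,r1:Mul1,r2:Mul2,r3:Add1,r4:6
c7: issue SUB r2<-Add2 | r0:3,r1:Mul1,r2:Add2,r3:Add1,r4:6
c8: issue SUB r0<-Add3 | r0:Add3,r1:Mul1,r2:Add2,r3:Add1,r4:6
c9: stall | r0:Add3,r1:Mul1,r2:Add2,r3:Add1,r4:6
c10: stall | r0:Add3,r1:Mul1,r2:Add2,r3:Add1,r4:6
c11: CDB Mul1=3; stall | r0:Add3,r1:3,r2:Add2,r3:Add1,r4:6
c12: stall | r0:Add3,r1:3,r2:Add2,r3:Add1,r4:6
c13: stall | r0:Add3,r1:3,r2:Add2,r3:Add1,r4:6
c14: CDB Add1=0; issue SUB r3<-Add1 | r0:Add3,r1:3,r2:Add2,r3:Add1,r4:6
c15: stall | r0:Add3,r1:3,r2:Add2,r3:Add1,r4:6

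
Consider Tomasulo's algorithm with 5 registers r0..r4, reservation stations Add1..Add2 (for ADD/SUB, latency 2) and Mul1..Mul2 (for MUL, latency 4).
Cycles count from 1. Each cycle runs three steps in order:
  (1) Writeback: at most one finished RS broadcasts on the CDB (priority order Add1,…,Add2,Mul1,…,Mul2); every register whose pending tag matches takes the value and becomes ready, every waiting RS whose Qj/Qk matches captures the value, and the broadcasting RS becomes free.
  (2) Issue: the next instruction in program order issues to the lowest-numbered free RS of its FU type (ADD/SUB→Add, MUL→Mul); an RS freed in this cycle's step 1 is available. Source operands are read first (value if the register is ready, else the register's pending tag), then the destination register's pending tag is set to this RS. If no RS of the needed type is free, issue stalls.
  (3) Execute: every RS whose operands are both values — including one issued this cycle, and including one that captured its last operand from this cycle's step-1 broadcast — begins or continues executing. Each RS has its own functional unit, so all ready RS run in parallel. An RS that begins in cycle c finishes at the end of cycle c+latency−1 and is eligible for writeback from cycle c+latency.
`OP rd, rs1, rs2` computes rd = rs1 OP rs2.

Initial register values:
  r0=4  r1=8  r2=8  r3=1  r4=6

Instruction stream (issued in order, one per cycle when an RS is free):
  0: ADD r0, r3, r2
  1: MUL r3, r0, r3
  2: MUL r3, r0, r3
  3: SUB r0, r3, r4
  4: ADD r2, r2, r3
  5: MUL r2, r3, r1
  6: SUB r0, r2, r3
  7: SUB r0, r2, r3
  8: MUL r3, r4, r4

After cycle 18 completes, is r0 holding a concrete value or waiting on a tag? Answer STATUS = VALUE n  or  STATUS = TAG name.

STATUS = VALUE 567

cycle 1: issue ADD r0<-Add1 // r0:Add1,r1:8,r2:8,r3:1,r4:6
cycle 2: issue MUL r3<-Mul1 // r0:Add1,r1:8,r2:8,r3:Mul1,r4:6
cycle 3: CDB Add1=9; issue MUL r3<-Mul2 // r0:9,r1:8,r2:8,r3:Mul2,r4:6
cycle 4: issue SUB r0<-Add1 // r0:Add1,r1:8,r2:8,r3:Mul2,r4:6
cycle 5: issue ADD r2<-Add2 // r0:Add1,r1:8,r2:Add2,r3:Mul2,r4:6
cycle 6: stall // r0:Add1,r1:8,r2:Add2,r3:Mul2,r4:6
cycle 7: CDB Mul1=9; issue MUL r2<-Mul1 // r0:Add1,r1:8,r2:Mul1,r3:Mul2,r4:6
cycle 8: stall // r0:Add1,r1:8,r2:Mul1,r3:Mul2,r4:6
cycle 9: stall // r0:Add1,r1:8,r2:Mul1,r3:Mul2,r4:6
cycle 10: stall // r0:Add1,r1:8,r2:Mul1,r3:Mul2,r4:6
cycle 11: CDB Mul2=81; stall // r0:Add1,r1:8,r2:Mul1,r3:81,r4:6
cycle 12: stall // r0:Add1,r1:8,r2:Mul1,r3:81,r4:6
cycle 13: CDB Add1=75; issue SUB r0<-Add1 // r0:Add1,r1:8,r2:Mul1,r3:81,r4:6
cycle 14: CDB Add2=89; issue SUB r0<-Add2 // r0:Add2,r1:8,r2:Mul1,r3:81,r4:6
cycle 15: CDB Mul1=648; issue MUL r3<-Mul1 // r0:Add2,r1:8,r2:648,r3:Mul1,r4:6
cycle 16: - // r0:Add2,r1:8,r2:648,r3:Mul1,r4:6
cycle 17: CDB Add1=567 // r0:Add2,r1:8,r2:648,r3:Mul1,r4:6
cycle 18: CDB Add2=567 // r0:567,r1:8,r2:648,r3:Mul1,r4:6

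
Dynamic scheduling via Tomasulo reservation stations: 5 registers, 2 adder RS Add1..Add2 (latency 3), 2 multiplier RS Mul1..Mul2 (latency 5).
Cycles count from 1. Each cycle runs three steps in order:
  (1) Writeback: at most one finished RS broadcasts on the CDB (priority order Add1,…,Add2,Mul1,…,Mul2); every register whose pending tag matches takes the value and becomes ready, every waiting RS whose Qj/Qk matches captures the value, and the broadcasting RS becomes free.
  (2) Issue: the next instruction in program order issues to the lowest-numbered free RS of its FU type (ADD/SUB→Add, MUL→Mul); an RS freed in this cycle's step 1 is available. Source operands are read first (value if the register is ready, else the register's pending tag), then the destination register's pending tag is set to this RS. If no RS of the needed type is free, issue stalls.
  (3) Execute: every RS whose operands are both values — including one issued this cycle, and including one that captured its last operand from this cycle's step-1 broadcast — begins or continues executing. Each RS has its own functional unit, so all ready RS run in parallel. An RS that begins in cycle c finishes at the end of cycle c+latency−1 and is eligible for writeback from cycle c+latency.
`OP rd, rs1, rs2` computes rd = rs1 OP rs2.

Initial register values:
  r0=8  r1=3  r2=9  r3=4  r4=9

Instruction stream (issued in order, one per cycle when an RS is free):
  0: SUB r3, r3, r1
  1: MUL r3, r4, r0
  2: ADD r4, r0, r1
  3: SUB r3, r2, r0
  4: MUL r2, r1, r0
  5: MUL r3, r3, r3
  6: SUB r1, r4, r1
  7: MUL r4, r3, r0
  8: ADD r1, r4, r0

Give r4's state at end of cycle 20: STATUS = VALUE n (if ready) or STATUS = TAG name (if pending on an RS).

STATUS = VALUE 8

  c1: issue SUB r3<-Add1  regs: r0:8,r1:3,r2:9,r3:Add1,r4:9
  c2: issue MUL r3<-Mul1  regs: r0:8,r1:3,r2:9,r3:Mul1,r4:9
  c3: issue ADD r4<-Add2  regs: r0:8,r1:3,r2:9,r3:Mul1,r4:Add2
  c4: CDB Add1=1; issue SUB r3<-Add1  regs: r0:8,r1:3,r2:9,r3:Add1,r4:Add2
  c5: issue MUL r2<-Mul2  regs: r0:8,r1:3,r2:Mul2,r3:Add1,r4:Add2
  c6: CDB Add2=11; stall  regs: r0:8,r1:3,r2:Mul2,r3:Add1,r4:11
  c7: CDB Add1=1; stall  regs: r0:8,r1:3,r2:Mul2,r3:1,r4:11
  c8: CDB Mul1=72; issue MUL r3<-Mul1  regs: r0:8,r1:3,r2:Mul2,r3:Mul1,r4:11
  c9: issue SUB r1<-Add1  regs: r0:8,r1:Add1,r2:Mul2,r3:Mul1,r4:11
  c10: CDB Mul2=24; issue MUL r4<-Mul2  regs: r0:8,r1:Add1,r2:24,r3:Mul1,r4:Mul2
  c11: issue ADD r1<-Add2  regs: r0:8,r1:Add2,r2:24,r3:Mul1,r4:Mul2
  c12: CDB Add1=8  regs: r0:8,r1:Add2,r2:24,r3:Mul1,r4:Mul2
  c13: CDB Mul1=1  regs: r0:8,r1:Add2,r2:24,r3:1,r4:Mul2
  c14: -  regs: r0:8,r1:Add2,r2:24,r3:1,r4:Mul2
  c15: -  regs: r0:8,r1:Add2,r2:24,r3:1,r4:Mul2
  c16: -  regs: r0:8,r1:Add2,r2:24,r3:1,r4:Mul2
  c17: -  regs: r0:8,r1:Add2,r2:24,r3:1,r4:Mul2
  c18: CDB Mul2=8  regs: r0:8,r1:Add2,r2:24,r3:1,r4:8
  c19: -  regs: r0:8,r1:Add2,r2:24,r3:1,r4:8
  c20: -  regs: r0:8,r1:Add2,r2:24,r3:1,r4:8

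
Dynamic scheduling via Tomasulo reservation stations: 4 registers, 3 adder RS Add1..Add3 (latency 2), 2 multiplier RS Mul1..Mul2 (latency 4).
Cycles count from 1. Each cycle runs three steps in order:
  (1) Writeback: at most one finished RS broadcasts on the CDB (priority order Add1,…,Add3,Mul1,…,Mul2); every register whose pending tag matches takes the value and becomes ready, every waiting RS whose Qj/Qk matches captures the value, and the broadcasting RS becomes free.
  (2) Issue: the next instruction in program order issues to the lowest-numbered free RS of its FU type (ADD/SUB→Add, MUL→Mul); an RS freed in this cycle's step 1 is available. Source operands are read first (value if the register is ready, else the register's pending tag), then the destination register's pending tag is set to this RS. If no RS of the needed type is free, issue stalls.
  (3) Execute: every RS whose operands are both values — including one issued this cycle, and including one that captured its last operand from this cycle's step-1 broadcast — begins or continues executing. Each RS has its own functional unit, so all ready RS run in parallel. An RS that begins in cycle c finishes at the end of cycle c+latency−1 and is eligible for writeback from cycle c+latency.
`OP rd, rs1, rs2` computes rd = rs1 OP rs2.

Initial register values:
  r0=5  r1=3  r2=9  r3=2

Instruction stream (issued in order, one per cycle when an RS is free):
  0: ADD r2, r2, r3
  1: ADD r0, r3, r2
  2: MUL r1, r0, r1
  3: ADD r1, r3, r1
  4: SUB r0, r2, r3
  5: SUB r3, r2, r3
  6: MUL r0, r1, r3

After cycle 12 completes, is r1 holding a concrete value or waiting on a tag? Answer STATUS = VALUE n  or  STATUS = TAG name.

c1: issue ADD r2<-Add1 | r0:5,r1:3,r2:Add1,r3:2
c2: issue ADD r0<-Add2 | r0:Add2,r1:3,r2:Add1,r3:2
c3: CDB Add1=11; issue MUL r1<-Mul1 | r0:Add2,r1:Mul1,r2:11,r3:2
c4: issue ADD r1<-Add1 | r0:Add2,r1:Add1,r2:11,r3:2
c5: CDB Add2=13; issue SUB r0<-Add2 | r0:Add2,r1:Add1,r2:11,r3:2
c6: issue SUB r3<-Add3 | r0:Add2,r1:Add1,r2:11,r3:Add3
c7: CDB Add2=9; issue MUL r0<-Mul2 | r0:Mul2,r1:Add1,r2:11,r3:Add3
c8: CDB Add3=9 | r0:Mul2,r1:Add1,r2:11,r3:9
c9: CDB Mul1=39 | r0:Mul2,r1:Add1,r2:11,r3:9
c10: - | r0:Mul2,r1:Add1,r2:11,r3:9
c11: CDB Add1=41 | r0:Mul2,r1:41,r2:11,r3:9
c12: - | r0:Mul2,r1:41,r2:11,r3:9

STATUS = VALUE 41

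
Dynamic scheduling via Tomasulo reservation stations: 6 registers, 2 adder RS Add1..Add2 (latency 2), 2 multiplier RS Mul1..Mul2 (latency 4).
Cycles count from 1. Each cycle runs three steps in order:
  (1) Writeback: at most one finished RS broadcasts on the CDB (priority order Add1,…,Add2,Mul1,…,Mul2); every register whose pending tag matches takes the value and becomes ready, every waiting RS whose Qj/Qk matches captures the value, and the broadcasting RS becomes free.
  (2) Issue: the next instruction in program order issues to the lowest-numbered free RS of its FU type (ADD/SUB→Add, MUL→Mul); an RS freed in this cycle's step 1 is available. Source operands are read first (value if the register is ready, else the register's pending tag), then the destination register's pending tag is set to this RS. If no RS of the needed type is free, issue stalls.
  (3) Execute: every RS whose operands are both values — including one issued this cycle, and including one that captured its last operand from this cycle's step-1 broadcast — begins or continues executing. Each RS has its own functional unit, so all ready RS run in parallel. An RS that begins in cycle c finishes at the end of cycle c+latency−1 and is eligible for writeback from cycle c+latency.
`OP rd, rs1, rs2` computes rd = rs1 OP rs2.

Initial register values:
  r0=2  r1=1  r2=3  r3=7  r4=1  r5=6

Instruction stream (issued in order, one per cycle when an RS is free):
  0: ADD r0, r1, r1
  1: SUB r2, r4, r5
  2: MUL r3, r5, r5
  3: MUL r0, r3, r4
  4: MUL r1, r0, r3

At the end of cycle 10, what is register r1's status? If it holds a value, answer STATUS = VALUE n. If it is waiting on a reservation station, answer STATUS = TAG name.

c1: issue ADD r0<-Add1 | r0:Add1,r1:1,r2:3,r3:7,r4:1,r5:6
c2: issue SUB r2<-Add2 | r0:Add1,r1:1,r2:Add2,r3:7,r4:1,r5:6
c3: CDB Add1=2; issue MUL r3<-Mul1 | r0:2,r1:1,r2:Add2,r3:Mul1,r4:1,r5:6
c4: CDB Add2=-5; issue MUL r0<-Mul2 | r0:Mul2,r1:1,r2:-5,r3:Mul1,r4:1,r5:6
c5: stall | r0:Mul2,r1:1,r2:-5,r3:Mul1,r4:1,r5:6
c6: stall | r0:Mul2,r1:1,r2:-5,r3:Mul1,r4:1,r5:6
c7: CDB Mul1=36; issue MUL r1<-Mul1 | r0:Mul2,r1:Mul1,r2:-5,r3:36,r4:1,r5:6
c8: - | r0:Mul2,r1:Mul1,r2:-5,r3:36,r4:1,r5:6
c9: - | r0:Mul2,r1:Mul1,r2:-5,r3:36,r4:1,r5:6
c10: - | r0:Mul2,r1:Mul1,r2:-5,r3:36,r4:1,r5:6

STATUS = TAG Mul1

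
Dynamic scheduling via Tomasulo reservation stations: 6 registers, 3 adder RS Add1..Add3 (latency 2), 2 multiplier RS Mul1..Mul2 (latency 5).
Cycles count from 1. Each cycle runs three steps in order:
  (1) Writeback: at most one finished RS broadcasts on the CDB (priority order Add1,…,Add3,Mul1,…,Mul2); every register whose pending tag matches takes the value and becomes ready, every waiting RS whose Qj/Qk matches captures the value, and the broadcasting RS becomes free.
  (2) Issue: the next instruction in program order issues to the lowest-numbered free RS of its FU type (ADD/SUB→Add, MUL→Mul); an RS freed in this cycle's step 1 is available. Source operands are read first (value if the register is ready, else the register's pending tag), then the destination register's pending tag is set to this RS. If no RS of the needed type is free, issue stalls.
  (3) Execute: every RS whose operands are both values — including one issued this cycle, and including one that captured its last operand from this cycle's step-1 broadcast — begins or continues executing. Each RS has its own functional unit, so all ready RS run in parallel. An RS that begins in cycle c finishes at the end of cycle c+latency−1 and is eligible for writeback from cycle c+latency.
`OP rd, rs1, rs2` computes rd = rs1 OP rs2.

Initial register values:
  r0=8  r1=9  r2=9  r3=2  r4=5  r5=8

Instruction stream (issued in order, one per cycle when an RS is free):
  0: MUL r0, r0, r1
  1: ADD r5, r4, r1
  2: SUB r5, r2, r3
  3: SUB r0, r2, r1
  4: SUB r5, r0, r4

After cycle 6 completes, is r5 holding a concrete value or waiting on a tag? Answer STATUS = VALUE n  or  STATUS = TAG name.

  c1: issue MUL r0<-Mul1  regs: r0:Mul1,r1:9,r2:9,r3:2,r4:5,r5:8
  c2: issue ADD r5<-Add1  regs: r0:Mul1,r1:9,r2:9,r3:2,r4:5,r5:Add1
  c3: issue SUB r5<-Add2  regs: r0:Mul1,r1:9,r2:9,r3:2,r4:5,r5:Add2
  c4: CDB Add1=14; issue SUB r0<-Add1  regs: r0:Add1,r1:9,r2:9,r3:2,r4:5,r5:Add2
  c5: CDB Add2=7; issue SUB r5<-Add2  regs: r0:Add1,r1:9,r2:9,r3:2,r4:5,r5:Add2
  c6: CDB Add1=0  regs: r0:0,r1:9,r2:9,r3:2,r4:5,r5:Add2

STATUS = TAG Add2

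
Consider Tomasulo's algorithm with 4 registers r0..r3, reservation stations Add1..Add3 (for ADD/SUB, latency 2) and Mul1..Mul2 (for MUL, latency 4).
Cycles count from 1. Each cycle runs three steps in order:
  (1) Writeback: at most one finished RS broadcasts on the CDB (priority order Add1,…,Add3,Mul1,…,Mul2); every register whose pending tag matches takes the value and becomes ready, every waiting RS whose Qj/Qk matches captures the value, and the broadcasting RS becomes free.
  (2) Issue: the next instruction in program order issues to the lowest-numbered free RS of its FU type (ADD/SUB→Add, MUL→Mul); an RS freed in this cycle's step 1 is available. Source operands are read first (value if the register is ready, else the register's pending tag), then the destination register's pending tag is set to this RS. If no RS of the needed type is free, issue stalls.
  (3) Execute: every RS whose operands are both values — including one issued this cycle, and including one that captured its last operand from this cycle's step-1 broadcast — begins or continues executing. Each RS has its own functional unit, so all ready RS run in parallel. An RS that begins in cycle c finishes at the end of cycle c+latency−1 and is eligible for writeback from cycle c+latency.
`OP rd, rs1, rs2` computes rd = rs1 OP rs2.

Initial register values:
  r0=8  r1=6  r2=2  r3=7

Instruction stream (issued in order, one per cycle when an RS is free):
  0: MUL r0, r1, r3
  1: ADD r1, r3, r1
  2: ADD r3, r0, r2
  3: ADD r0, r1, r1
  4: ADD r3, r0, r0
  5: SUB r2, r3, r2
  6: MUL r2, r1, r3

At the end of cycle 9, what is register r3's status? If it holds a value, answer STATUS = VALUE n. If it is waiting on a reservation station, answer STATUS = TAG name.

STATUS = VALUE 52

c1: issue MUL r0<-Mul1 | r0:Mul1,r1:6,r2:2,r3:7
c2: issue ADD r1<-Add1 | r0:Mul1,r1:Add1,r2:2,r3:7
c3: issue ADD r3<-Add2 | r0:Mul1,r1:Add1,r2:2,r3:Add2
c4: CDB Add1=13; issue ADD r0<-Add1 | r0:Add1,r1:13,r2:2,r3:Add2
c5: CDB Mul1=42; issue ADD r3<-Add3 | r0:Add1,r1:13,r2:2,r3:Add3
c6: CDB Add1=26; issue SUB r2<-Add1 | r0:26,r1:13,r2:Add1,r3:Add3
c7: CDB Add2=44; issue MUL r2<-Mul1 | r0:26,r1:13,r2:Mul1,r3:Add3
c8: CDB Add3=52 | r0:26,r1:13,r2:Mul1,r3:52
c9: - | r0:26,r1:13,r2:Mul1,r3:52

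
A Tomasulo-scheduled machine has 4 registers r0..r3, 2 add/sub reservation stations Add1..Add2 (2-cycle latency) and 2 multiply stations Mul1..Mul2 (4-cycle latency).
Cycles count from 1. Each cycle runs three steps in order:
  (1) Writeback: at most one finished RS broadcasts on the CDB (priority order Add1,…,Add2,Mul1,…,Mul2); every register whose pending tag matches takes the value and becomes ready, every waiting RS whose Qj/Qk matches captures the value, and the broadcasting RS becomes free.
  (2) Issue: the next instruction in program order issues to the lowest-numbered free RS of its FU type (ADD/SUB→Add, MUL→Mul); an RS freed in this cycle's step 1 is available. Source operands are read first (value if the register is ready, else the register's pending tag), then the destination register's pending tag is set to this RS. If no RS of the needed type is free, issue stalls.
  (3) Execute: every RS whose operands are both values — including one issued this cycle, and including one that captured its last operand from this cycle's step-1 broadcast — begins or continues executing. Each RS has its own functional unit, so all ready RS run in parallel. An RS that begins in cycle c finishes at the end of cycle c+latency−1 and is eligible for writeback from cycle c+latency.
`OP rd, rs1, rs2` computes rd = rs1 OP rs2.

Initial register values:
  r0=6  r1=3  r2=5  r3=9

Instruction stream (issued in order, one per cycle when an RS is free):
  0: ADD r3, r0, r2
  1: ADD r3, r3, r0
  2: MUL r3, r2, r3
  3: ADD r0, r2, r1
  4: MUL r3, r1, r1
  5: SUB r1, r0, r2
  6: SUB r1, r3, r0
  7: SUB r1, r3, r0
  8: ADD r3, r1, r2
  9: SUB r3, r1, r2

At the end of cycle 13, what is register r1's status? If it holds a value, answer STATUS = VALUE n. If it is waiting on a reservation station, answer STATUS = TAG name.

c1: issue ADD r3<-Add1 | r0:6,r1:3,r2:5,r3:Add1
c2: issue ADD r3<-Add2 | r0:6,r1:3,r2:5,r3:Add2
c3: CDB Add1=11; issue MUL r3<-Mul1 | r0:6,r1:3,r2:5,r3:Mul1
c4: issue ADD r0<-Add1 | r0:Add1,r1:3,r2:5,r3:Mul1
c5: CDB Add2=17; issue MUL r3<-Mul2 | r0:Add1,r1:3,r2:5,r3:Mul2
c6: CDB Add1=8; issue SUB r1<-Add1 | r0:8,r1:Add1,r2:5,r3:Mul2
c7: issue SUB r1<-Add2 | r0:8,r1:Add2,r2:5,r3:Mul2
c8: CDB Add1=3; issue SUB r1<-Add1 | r0:8,r1:Add1,r2:5,r3:Mul2
c9: CDB Mul1=85; stall | r0:8,r1:Add1,r2:5,r3:Mul2
c10: CDB Mul2=9; stall | r0:8,r1:Add1,r2:5,r3:9
c11: stall | r0:8,r1:Add1,r2:5,r3:9
c12: CDB Add1=1; issue ADD r3<-Add1 | r0:8,r1:1,r2:5,r3:Add1
c13: CDB Add2=1; issue SUB r3<-Add2 | r0:8,r1:1,r2:5,r3:Add2

STATUS = VALUE 1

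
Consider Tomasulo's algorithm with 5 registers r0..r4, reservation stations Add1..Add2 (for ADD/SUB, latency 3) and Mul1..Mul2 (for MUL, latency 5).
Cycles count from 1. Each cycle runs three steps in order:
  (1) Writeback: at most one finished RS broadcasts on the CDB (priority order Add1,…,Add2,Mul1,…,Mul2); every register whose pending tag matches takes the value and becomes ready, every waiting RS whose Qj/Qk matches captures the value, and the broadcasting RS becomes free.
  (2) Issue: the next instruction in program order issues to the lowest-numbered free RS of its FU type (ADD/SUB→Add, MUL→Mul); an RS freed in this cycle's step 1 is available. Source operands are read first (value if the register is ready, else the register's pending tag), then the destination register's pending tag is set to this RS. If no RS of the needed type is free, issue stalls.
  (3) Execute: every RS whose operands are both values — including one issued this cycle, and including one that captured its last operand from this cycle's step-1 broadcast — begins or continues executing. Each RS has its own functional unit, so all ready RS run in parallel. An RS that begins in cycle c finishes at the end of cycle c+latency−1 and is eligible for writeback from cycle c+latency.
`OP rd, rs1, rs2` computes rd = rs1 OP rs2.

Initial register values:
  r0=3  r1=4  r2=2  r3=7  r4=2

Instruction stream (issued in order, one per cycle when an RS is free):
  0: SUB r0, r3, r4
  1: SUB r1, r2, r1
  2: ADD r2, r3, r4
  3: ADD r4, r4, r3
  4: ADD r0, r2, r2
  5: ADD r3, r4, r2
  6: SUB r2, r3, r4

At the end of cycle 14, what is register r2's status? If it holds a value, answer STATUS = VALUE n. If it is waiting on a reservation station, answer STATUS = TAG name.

cycle 1: issue SUB r0<-Add1 // r0:Add1,r1:4,r2:2,r3:7,r4:2
cycle 2: issue SUB r1<-Add2 // r0:Add1,r1:Add2,r2:2,r3:7,r4:2
cycle 3: stall // r0:Add1,r1:Add2,r2:2,r3:7,r4:2
cycle 4: CDB Add1=5; issue ADD r2<-Add1 // r0:5,r1:Add2,r2:Add1,r3:7,r4:2
cycle 5: CDB Add2=-2; issue ADD r4<-Add2 // r0:5,r1:-2,r2:Add1,r3:7,r4:Add2
cycle 6: stall // r0:5,r1:-2,r2:Add1,r3:7,r4:Add2
cycle 7: CDB Add1=9; issue ADD r0<-Add1 // r0:Add1,r1:-2,r2:9,r3:7,r4:Add2
cycle 8: CDB Add2=9; issue ADD r3<-Add2 // r0:Add1,r1:-2,r2:9,r3:Add2,r4:9
cycle 9: stall // r0:Add1,r1:-2,r2:9,r3:Add2,r4:9
cycle 10: CDB Add1=18; issue SUB r2<-Add1 // r0:18,r1:-2,r2:Add1,r3:Add2,r4:9
cycle 11: CDB Add2=18 // r0:18,r1:-2,r2:Add1,r3:18,r4:9
cycle 12: - // r0:18,r1:-2,r2:Add1,r3:18,r4:9
cycle 13: - // r0:18,r1:-2,r2:Add1,r3:18,r4:9
cycle 14: CDB Add1=9 // r0:18,r1:-2,r2:9,r3:18,r4:9

STATUS = VALUE 9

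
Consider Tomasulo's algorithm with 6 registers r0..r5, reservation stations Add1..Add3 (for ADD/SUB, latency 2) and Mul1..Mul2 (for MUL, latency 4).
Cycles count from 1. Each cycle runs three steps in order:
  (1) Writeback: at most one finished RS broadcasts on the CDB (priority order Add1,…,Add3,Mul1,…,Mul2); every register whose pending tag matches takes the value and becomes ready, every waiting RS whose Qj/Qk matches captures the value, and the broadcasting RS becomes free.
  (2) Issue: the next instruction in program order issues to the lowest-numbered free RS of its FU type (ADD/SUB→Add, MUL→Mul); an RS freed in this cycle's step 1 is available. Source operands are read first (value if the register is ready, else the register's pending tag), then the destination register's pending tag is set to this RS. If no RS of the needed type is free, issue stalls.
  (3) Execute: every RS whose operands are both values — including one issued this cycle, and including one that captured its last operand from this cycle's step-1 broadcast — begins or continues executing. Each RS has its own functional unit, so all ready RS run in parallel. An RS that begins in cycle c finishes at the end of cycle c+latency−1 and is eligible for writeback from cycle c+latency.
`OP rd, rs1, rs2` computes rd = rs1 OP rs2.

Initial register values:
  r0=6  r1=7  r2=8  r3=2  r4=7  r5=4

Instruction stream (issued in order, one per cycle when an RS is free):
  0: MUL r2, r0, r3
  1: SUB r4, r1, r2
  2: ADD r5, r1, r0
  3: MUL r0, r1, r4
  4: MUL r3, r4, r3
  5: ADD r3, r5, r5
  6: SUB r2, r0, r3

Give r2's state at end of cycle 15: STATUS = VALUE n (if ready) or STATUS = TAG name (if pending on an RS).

cycle 1: issue MUL r2<-Mul1 // r0:6,r1:7,r2:Mul1,r3:2,r4:7,r5:4
cycle 2: issue SUB r4<-Add1 // r0:6,r1:7,r2:Mul1,r3:2,r4:Add1,r5:4
cycle 3: issue ADD r5<-Add2 // r0:6,r1:7,r2:Mul1,r3:2,r4:Add1,r5:Add2
cycle 4: issue MUL r0<-Mul2 // r0:Mul2,r1:7,r2:Mul1,r3:2,r4:Add1,r5:Add2
cycle 5: CDB Add2=13; stall // r0:Mul2,r1:7,r2:Mul1,r3:2,r4:Add1,r5:13
cycle 6: CDB Mul1=12; issue MUL r3<-Mul1 // r0:Mul2,r1:7,r2:12,r3:Mul1,r4:Add1,r5:13
cycle 7: issue ADD r3<-Add2 // r0:Mul2,r1:7,r2:12,r3:Add2,r4:Add1,r5:13
cycle 8: CDB Add1=-5; issue SUB r2<-Add1 // r0:Mul2,r1:7,r2:Add1,r3:Add2,r4:-5,r5:13
cycle 9: CDB Add2=26 // r0:Mul2,r1:7,r2:Add1,r3:26,r4:-5,r5:13
cycle 10: - // r0:Mul2,r1:7,r2:Add1,r3:26,r4:-5,r5:13
cycle 11: - // r0:Mul2,r1:7,r2:Add1,r3:26,r4:-5,r5:13
cycle 12: CDB Mul1=-10 // r0:Mul2,r1:7,r2:Add1,r3:26,r4:-5,r5:13
cycle 13: CDB Mul2=-35 // r0:-35,r1:7,r2:Add1,r3:26,r4:-5,r5:13
cycle 14: - // r0:-35,r1:7,r2:Add1,r3:26,r4:-5,r5:13
cycle 15: CDB Add1=-61 // r0:-35,r1:7,r2:-61,r3:26,r4:-5,r5:13

STATUS = VALUE -61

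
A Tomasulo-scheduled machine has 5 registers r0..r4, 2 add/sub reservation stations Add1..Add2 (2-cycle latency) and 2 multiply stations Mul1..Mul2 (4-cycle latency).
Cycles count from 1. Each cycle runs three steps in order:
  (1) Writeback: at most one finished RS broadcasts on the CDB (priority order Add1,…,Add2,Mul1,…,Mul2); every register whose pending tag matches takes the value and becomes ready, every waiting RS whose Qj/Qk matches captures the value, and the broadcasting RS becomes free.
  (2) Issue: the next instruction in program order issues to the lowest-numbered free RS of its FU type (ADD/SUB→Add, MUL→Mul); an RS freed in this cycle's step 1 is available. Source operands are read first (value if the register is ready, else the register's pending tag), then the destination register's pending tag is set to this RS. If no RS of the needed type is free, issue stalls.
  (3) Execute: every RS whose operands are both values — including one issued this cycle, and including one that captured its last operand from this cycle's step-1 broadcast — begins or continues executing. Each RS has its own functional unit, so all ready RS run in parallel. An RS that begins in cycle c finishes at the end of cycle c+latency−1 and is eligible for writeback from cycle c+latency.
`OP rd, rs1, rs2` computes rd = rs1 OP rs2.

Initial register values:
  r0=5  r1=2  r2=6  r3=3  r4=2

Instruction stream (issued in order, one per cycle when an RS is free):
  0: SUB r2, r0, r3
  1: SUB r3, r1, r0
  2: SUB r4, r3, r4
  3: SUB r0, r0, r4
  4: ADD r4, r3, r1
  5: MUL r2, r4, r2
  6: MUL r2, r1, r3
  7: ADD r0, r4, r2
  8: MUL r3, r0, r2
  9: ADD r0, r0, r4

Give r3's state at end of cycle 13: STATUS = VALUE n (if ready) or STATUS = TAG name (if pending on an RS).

STATUS = TAG Mul1

c1: issue SUB r2<-Add1 | r0:5,r1:2,r2:Add1,r3:3,r4:2
c2: issue SUB r3<-Add2 | r0:5,r1:2,r2:Add1,r3:Add2,r4:2
c3: CDB Add1=2; issue SUB r4<-Add1 | r0:5,r1:2,r2:2,r3:Add2,r4:Add1
c4: CDB Add2=-3; issue SUB r0<-Add2 | r0:Add2,r1:2,r2:2,r3:-3,r4:Add1
c5: stall | r0:Add2,r1:2,r2:2,r3:-3,r4:Add1
c6: CDB Add1=-5; issue ADD r4<-Add1 | r0:Add2,r1:2,r2:2,r3:-3,r4:Add1
c7: issue MUL r2<-Mul1 | r0:Add2,r1:2,r2:Mul1,r3:-3,r4:Add1
c8: CDB Add1=-1; issue MUL r2<-Mul2 | r0:Add2,r1:2,r2:Mul2,r3:-3,r4:-1
c9: CDB Add2=10; issue ADD r0<-Add1 | r0:Add1,r1:2,r2:Mul2,r3:-3,r4:-1
c10: stall | r0:Add1,r1:2,r2:Mul2,r3:-3,r4:-1
c11: stall | r0:Add1,r1:2,r2:Mul2,r3:-3,r4:-1
c12: CDB Mul1=-2; issue MUL r3<-Mul1 | r0:Add1,r1:2,r2:Mul2,r3:Mul1,r4:-1
c13: CDB Mul2=-6; issue ADD r0<-Add2 | r0:Add2,r1:2,r2:-6,r3:Mul1,r4:-1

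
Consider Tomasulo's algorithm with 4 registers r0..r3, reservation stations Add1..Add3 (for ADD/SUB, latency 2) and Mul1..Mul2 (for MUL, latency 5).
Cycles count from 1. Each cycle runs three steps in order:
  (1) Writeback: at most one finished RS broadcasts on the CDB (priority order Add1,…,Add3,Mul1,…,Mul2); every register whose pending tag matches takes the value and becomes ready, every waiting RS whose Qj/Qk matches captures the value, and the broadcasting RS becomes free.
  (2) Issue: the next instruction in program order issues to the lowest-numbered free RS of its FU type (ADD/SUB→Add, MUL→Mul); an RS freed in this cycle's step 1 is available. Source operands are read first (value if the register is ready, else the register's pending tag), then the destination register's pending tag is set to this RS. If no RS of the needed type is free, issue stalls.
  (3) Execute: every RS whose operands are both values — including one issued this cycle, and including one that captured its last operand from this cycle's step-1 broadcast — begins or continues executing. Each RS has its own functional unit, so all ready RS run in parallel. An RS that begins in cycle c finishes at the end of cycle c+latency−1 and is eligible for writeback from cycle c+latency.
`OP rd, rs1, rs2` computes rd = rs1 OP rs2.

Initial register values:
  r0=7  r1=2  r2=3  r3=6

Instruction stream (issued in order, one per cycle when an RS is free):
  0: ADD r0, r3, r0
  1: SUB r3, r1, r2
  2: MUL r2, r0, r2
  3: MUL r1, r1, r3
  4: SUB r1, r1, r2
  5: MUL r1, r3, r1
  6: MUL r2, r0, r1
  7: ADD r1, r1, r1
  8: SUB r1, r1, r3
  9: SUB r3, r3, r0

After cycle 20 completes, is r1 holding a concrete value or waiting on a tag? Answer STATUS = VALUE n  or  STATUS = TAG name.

STATUS = VALUE 83

cycle 1: issue ADD r0<-Add1 // r0:Add1,r1:2,r2:3,r3:6
cycle 2: issue SUB r3<-Add2 // r0:Add1,r1:2,r2:3,r3:Add2
cycle 3: CDB Add1=13; issue MUL r2<-Mul1 // r0:13,r1:2,r2:Mul1,r3:Add2
cycle 4: CDB Add2=-1; issue MUL r1<-Mul2 // r0:13,r1:Mul2,r2:Mul1,r3:-1
cycle 5: issue SUB r1<-Add1 // r0:13,r1:Add1,r2:Mul1,r3:-1
cycle 6: stall // r0:13,r1:Add1,r2:Mul1,r3:-1
cycle 7: stall // r0:13,r1:Add1,r2:Mul1,r3:-1
cycle 8: CDB Mul1=39; issue MUL r1<-Mul1 // r0:13,r1:Mul1,r2:39,r3:-1
cycle 9: CDB Mul2=-2; issue MUL r2<-Mul2 // r0:13,r1:Mul1,r2:Mul2,r3:-1
cycle 10: issue ADD r1<-Add2 // r0:13,r1:Add2,r2:Mul2,r3:-1
cycle 11: CDB Add1=-41; issue SUB r1<-Add1 // r0:13,r1:Add1,r2:Mul2,r3:-1
cycle 12: issue SUB r3<-Add3 // r0:13,r1:Add1,r2:Mul2,r3:Add3
cycle 13: - // r0:13,r1:Add1,r2:Mul2,r3:Add3
cycle 14: CDB Add3=-14 // r0:13,r1:Add1,r2:Mul2,r3:-14
cycle 15: - // r0:13,r1:Add1,r2:Mul2,r3:-14
cycle 16: CDB Mul1=41 // r0:13,r1:Add1,r2:Mul2,r3:-14
cycle 17: - // r0:13,r1:Add1,r2:Mul2,r3:-14
cycle 18: CDB Add2=82 // r0:13,r1:Add1,r2:Mul2,r3:-14
cycle 19: - // r0:13,r1:Add1,r2:Mul2,r3:-14
cycle 20: CDB Add1=83 // r0:13,r1:83,r2:Mul2,r3:-14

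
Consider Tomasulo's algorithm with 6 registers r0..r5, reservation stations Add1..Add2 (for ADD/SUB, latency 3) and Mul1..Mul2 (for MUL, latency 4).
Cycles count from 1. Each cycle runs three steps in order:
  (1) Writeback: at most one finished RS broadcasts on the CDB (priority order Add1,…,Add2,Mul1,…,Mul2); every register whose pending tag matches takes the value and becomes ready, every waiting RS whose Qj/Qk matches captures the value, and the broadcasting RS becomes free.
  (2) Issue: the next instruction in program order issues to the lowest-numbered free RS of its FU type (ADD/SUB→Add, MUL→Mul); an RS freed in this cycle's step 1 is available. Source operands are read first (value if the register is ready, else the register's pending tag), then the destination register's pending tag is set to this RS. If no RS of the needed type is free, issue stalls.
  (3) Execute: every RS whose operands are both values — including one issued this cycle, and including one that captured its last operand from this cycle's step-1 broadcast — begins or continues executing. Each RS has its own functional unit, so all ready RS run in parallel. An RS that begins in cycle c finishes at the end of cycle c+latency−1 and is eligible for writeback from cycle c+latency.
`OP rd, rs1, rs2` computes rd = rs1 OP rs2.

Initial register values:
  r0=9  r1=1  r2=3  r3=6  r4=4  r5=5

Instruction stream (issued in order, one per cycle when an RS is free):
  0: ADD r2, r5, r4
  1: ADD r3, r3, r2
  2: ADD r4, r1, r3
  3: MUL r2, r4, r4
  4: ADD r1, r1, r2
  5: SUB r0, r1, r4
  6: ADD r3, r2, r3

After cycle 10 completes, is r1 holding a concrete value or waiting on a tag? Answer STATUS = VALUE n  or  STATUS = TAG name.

cycle 1: issue ADD r2<-Add1 // r0:9,r1:1,r2:Add1,r3:6,r4:4,r5:5
cycle 2: issue ADD r3<-Add2 // r0:9,r1:1,r2:Add1,r3:Add2,r4:4,r5:5
cycle 3: stall // r0:9,r1:1,r2:Add1,r3:Add2,r4:4,r5:5
cycle 4: CDB Add1=9; issue ADD r4<-Add1 // r0:9,r1:1,r2:9,r3:Add2,r4:Add1,r5:5
cycle 5: issue MUL r2<-Mul1 // r0:9,r1:1,r2:Mul1,r3:Add2,r4:Add1,r5:5
cycle 6: stall // r0:9,r1:1,r2:Mul1,r3:Add2,r4:Add1,r5:5
cycle 7: CDB Add2=15; issue ADD r1<-Add2 // r0:9,r1:Add2,r2:Mul1,r3:15,r4:Add1,r5:5
cycle 8: stall // r0:9,r1:Add2,r2:Mul1,r3:15,r4:Add1,r5:5
cycle 9: stall // r0:9,r1:Add2,r2:Mul1,r3:15,r4:Add1,r5:5
cycle 10: CDB Add1=16; issue SUB r0<-Add1 // r0:Add1,r1:Add2,r2:Mul1,r3:15,r4:16,r5:5

STATUS = TAG Add2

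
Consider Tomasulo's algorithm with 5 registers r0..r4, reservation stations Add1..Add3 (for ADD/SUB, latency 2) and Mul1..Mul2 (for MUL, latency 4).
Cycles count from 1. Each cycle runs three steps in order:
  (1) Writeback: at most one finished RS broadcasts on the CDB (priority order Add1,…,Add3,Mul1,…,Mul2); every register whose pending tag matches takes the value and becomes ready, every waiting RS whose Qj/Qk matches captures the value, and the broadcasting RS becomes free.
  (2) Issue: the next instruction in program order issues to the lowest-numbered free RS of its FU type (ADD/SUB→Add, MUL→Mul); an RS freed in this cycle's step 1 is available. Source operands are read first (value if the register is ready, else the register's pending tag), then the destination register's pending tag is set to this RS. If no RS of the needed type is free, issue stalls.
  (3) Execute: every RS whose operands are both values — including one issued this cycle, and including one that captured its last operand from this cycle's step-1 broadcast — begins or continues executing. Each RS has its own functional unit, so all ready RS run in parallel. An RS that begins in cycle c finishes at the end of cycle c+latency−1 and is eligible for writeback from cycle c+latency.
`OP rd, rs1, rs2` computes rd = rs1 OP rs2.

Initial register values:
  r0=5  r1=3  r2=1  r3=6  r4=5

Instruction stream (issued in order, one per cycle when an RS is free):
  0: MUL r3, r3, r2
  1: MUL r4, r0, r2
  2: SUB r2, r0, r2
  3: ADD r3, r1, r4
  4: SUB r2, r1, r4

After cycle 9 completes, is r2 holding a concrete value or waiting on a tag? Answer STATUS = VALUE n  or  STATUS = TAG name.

c1: issue MUL r3<-Mul1 | r0:5,r1:3,r2:1,r3:Mul1,r4:5
c2: issue MUL r4<-Mul2 | r0:5,r1:3,r2:1,r3:Mul1,r4:Mul2
c3: issue SUB r2<-Add1 | r0:5,r1:3,r2:Add1,r3:Mul1,r4:Mul2
c4: issue ADD r3<-Add2 | r0:5,r1:3,r2:Add1,r3:Add2,r4:Mul2
c5: CDB Add1=4; issue SUB r2<-Add1 | r0:5,r1:3,r2:Add1,r3:Add2,r4:Mul2
c6: CDB Mul1=6 | r0:5,r1:3,r2:Add1,r3:Add2,r4:Mul2
c7: CDB Mul2=5 | r0:5,r1:3,r2:Add1,r3:Add2,r4:5
c8: - | r0:5,r1:3,r2:Add1,r3:Add2,r4:5
c9: CDB Add1=-2 | r0:5,r1:3,r2:-2,r3:Add2,r4:5

STATUS = VALUE -2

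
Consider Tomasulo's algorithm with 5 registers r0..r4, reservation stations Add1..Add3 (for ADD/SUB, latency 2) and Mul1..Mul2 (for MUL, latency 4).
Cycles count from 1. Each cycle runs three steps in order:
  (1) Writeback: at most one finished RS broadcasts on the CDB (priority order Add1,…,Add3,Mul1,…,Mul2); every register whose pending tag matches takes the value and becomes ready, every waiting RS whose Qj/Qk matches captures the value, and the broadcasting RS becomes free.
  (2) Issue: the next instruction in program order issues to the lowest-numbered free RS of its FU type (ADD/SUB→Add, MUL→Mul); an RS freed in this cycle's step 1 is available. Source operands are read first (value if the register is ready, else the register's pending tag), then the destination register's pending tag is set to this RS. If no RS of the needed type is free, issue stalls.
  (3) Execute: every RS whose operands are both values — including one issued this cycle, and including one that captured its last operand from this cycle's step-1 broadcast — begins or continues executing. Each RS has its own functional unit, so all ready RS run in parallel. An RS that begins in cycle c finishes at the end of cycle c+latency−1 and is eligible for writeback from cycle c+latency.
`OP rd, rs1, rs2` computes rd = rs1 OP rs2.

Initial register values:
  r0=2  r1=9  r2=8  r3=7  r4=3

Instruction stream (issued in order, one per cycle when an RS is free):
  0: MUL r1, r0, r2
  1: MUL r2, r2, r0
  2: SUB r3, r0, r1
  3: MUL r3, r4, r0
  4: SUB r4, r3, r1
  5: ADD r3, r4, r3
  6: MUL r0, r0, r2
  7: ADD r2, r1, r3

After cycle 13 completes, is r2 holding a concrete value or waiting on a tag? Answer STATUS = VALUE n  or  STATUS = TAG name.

cycle 1: issue MUL r1<-Mul1 // r0:2,r1:Mul1,r2:8,r3:7,r4:3
cycle 2: issue MUL r2<-Mul2 // r0:2,r1:Mul1,r2:Mul2,r3:7,r4:3
cycle 3: issue SUB r3<-Add1 // r0:2,r1:Mul1,r2:Mul2,r3:Add1,r4:3
cycle 4: stall // r0:2,r1:Mul1,r2:Mul2,r3:Add1,r4:3
cycle 5: CDB Mul1=16; issue MUL r3<-Mul1 // r0:2,r1:16,r2:Mul2,r3:Mul1,r4:3
cycle 6: CDB Mul2=16; issue SUB r4<-Add2 // r0:2,r1:16,r2:16,r3:Mul1,r4:Add2
cycle 7: CDB Add1=-14; issue ADD r3<-Add1 // r0:2,r1:16,r2:16,r3:Add1,r4:Add2
cycle 8: issue MUL r0<-Mul2 // r0:Mul2,r1:16,r2:16,r3:Add1,r4:Add2
cycle 9: CDB Mul1=6; issue ADD r2<-Add3 // r0:Mul2,r1:16,r2:Add3,r3:Add1,r4:Add2
cycle 10: - // r0:Mul2,r1:16,r2:Add3,r3:Add1,r4:Add2
cycle 11: CDB Add2=-10 // r0:Mul2,r1:16,r2:Add3,r3:Add1,r4:-10
cycle 12: CDB Mul2=32 // r0:32,r1:16,r2:Add3,r3:Add1,r4:-10
cycle 13: CDB Add1=-4 // r0:32,r1:16,r2:Add3,r3:-4,r4:-10

STATUS = TAG Add3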